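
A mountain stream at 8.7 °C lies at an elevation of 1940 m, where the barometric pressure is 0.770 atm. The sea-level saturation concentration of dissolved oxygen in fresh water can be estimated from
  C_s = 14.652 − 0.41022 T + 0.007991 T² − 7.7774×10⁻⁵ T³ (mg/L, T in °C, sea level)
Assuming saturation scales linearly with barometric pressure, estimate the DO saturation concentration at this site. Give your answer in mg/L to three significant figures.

At sea level: C_s = 14.652 − 0.41022×8.7 + 0.007991×8.7² − 7.7774×10⁻⁵×8.7³ = 11.64 mg/L.
Pressure correction: C_s' = 11.64 × 0.770 = 8.960 mg/L.

C_s ≈ 8.96 mg/L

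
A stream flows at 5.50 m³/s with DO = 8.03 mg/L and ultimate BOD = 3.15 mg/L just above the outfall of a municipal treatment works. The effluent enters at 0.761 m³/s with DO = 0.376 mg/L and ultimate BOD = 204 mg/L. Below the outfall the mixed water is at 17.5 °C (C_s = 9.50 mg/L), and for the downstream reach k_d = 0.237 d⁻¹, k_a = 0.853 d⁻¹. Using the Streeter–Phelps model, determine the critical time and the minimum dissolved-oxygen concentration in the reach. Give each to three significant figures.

Mixed DO = (5.50×8.03 + 0.761×0.376)/(5.50+0.761) = 44.45/6.261 = 7.100 mg/L.
Mixed L₀ = (5.50×3.15 + 0.761×204)/(6.261) = 172.6/6.261 = 27.56 mg/L.
Initial deficit D₀ = C_s − DO₀ = 9.50 − 7.100 = 2.400 mg/L.
t_c = (1/0.6160) ln[(0.853/0.237)(1 − 2.400×0.6160/(0.237×27.56))] = 1.623 × ln(2.784) = 1.662 d.
D_c = (0.237/0.853) × 27.56 × e^(−0.237×1.662) = 0.2778 × 27.56 × 0.6744 = 5.164 mg/L.
Minimum DO = 9.50 − 5.164 = 4.336 mg/L.

t_c ≈ 1.66 d; minimum DO ≈ 4.34 mg/L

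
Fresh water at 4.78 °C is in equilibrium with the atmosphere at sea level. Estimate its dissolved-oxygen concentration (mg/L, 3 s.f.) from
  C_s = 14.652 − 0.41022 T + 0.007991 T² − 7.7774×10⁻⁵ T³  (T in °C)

C_s ≈ 12.9 mg/L

C_s = 14.652 − 0.41022×4.78 + 0.007991×4.78² − 7.7774×10⁻⁵×4.78³ = 12.87 mg/L.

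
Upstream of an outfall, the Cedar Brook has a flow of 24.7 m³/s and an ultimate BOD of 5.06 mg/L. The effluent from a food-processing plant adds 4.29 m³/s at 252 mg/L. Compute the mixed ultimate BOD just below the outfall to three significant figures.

Flow-weighted mixing: C = (Q_r C_r + Q_w C_w)/(Q_r + Q_w)
= (24.7×5.06 + 4.29×252)/(24.7 + 4.29) = 1206/28.99 = 41.60 mg/L.

41.6 mg/L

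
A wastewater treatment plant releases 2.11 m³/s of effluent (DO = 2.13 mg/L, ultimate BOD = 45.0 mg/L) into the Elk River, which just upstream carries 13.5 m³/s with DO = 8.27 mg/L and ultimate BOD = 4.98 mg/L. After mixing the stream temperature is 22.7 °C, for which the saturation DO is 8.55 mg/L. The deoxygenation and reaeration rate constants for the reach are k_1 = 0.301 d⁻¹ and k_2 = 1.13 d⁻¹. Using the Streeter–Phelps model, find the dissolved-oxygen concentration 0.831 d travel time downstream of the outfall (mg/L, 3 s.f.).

DO ≈ 6.65 mg/L

Mixed DO = (13.5×8.27 + 2.11×2.13)/(13.5+2.11) = 116.1/15.61 = 7.440 mg/L.
Mixed L₀ = (13.5×4.98 + 2.11×45.0)/(15.61) = 162.2/15.61 = 10.39 mg/L.
Initial deficit D₀ = C_s − DO₀ = 8.55 − 7.440 = 1.110 mg/L.
D(0.831) = [0.301×10.39/(1.13−0.301)](e^(−0.301×0.831) − e^(−1.13×0.831)) + 1.110 e^(−1.13×0.831)
= 3.772 × (0.7787 − 0.3910) + 1.110 × 0.3910 = 1.896 mg/L.
DO = 8.55 − 1.896 = 6.654 mg/L.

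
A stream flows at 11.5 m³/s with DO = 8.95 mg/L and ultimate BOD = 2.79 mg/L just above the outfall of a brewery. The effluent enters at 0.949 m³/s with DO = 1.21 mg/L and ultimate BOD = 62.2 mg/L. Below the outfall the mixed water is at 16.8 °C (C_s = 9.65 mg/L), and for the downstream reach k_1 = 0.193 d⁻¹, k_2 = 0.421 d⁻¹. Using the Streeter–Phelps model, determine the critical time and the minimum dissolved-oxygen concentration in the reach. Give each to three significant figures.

Mixed DO = (11.5×8.95 + 0.949×1.21)/(11.5+0.949) = 104.1/12.45 = 8.360 mg/L.
Mixed L₀ = (11.5×2.79 + 0.949×62.2)/(12.45) = 91.11/12.45 = 7.319 mg/L.
Initial deficit D₀ = C_s − DO₀ = 9.65 − 8.360 = 1.290 mg/L.
t_c = (1/0.2280) ln[(0.421/0.193)(1 − 1.290×0.2280/(0.193×7.319))] = 4.386 × ln(1.727) = 2.397 d.
D_c = (0.193/0.421) × 7.319 × e^(−0.193×2.397) = 0.4584 × 7.319 × 0.6297 = 2.113 mg/L.
Minimum DO = 9.65 − 2.113 = 7.537 mg/L.

t_c ≈ 2.40 d; minimum DO ≈ 7.54 mg/L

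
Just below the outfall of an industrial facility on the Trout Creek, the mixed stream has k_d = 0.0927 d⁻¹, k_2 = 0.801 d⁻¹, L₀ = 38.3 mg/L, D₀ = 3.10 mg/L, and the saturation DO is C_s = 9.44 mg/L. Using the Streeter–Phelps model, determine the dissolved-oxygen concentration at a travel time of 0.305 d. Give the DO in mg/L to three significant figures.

DO ≈ 6.07 mg/L

k_d L₀/(k_2−k_d) = 0.0927×38.3/(0.801−0.0927) = 3.550/0.7083 = 5.013 mg/L.
e^(−k_d t) = e^(−0.0927×0.3050) = 0.9721; e^(−k_2 t) = e^(−0.801×0.3050) = 0.7832.
D = 5.013 × (0.9721 − 0.7832) + 3.10 × 0.7832 = 0.9467 + 2.428 = 3.375 mg/L.
DO = C_s − D = 9.44 − 3.375 = 6.065 mg/L.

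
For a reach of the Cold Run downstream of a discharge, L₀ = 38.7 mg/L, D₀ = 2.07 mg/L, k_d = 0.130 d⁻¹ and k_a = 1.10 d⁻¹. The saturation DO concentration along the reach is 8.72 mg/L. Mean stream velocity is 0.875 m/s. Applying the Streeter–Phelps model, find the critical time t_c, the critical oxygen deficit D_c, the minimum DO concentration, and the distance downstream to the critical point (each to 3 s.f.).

t_c = [1/(k_a−k_d)] ln[(k_a/k_d)(1 − D₀(k_a−k_d)/(k_d L₀))]
= [1/(1.10−0.130)] ln[(1.10/0.130)(1 − 2.07×0.9700/(0.130×38.7))]
= (1/0.9700) ln[8.462 × 0.6009] = 1.031 × ln(5.084) = 1.031 × 1.626 = 1.676 d.
L(t_c) = L₀ e^(−k_d t_c) = 38.7 × 0.8042 = 31.12 mg/L, and at the critical point k_a D_c = k_d L, so D_c = (0.130/1.10) × 31.12 = 3.678 mg/L.
Minimum DO = C_s − D_c = 8.72 − 3.678 = 5.042 mg/L.
x_c = v t_c = 0.875 m/s × 1.676 d × 86400 s/d = 126700 m ≈ 127 km.

t_c ≈ 1.68 d; D_c ≈ 3.68 mg/L; min DO ≈ 5.04 mg/L; x_c ≈ 127 km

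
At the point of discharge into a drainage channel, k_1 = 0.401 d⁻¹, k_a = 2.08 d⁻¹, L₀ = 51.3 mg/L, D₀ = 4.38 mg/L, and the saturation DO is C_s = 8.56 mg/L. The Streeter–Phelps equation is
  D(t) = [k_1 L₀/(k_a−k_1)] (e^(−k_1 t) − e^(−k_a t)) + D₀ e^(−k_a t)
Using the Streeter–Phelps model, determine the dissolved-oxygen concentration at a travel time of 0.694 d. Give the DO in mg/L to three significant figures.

k_1 L₀/(k_a−k_1) = 0.401×51.3/(2.08−0.401) = 20.57/1.679 = 12.25 mg/L.
e^(−k_1 t) = e^(−0.401×0.6940) = 0.7571; e^(−k_a t) = e^(−2.08×0.6940) = 0.2361.
D = 12.25 × (0.7571 − 0.2361) + 4.38 × 0.2361 = 6.383 + 1.034 = 7.417 mg/L.
DO = C_s − D = 8.56 − 7.417 = 1.143 mg/L.

DO ≈ 1.14 mg/L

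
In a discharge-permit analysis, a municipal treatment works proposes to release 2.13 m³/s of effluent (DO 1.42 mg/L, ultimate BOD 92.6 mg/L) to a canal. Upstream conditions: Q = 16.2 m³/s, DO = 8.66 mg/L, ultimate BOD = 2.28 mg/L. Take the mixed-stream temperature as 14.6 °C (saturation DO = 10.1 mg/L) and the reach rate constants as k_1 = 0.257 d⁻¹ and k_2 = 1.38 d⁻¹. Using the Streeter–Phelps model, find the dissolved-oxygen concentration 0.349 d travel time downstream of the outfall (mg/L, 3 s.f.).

Mixed DO = (16.2×8.66 + 2.13×1.42)/(16.2+2.13) = 143.3/18.33 = 7.819 mg/L.
Mixed L₀ = (16.2×2.28 + 2.13×92.6)/(18.33) = 234.2/18.33 = 12.78 mg/L.
Initial deficit D₀ = C_s − DO₀ = 10.1 − 7.819 = 2.281 mg/L.
D(0.349) = [0.257×12.78/(1.38−0.257)](e^(−0.257×0.349) − e^(−1.38×0.349)) + 2.281 e^(−1.38×0.349)
= 2.924 × (0.9142 − 0.6178) + 2.281 × 0.6178 = 2.276 mg/L.
DO = 10.1 − 2.276 = 7.824 mg/L.

DO ≈ 7.82 mg/L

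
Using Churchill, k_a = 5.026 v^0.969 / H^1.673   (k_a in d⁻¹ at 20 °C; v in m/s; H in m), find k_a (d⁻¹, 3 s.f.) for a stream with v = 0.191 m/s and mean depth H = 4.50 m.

k_a = 5.026 × 0.191^0.969 / 4.50^1.673 = 5.026 × 0.2011 / 12.38 = 0.08161 d⁻¹.

k_a ≈ 0.0816 d⁻¹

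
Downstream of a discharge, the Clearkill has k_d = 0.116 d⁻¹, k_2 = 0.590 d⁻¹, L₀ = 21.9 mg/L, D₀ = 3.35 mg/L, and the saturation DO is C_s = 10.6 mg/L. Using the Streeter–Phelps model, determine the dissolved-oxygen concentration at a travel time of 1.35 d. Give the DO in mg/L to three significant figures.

k_d L₀/(k_2−k_d) = 0.116×21.9/(0.590−0.116) = 2.540/0.4740 = 5.359 mg/L.
e^(−k_d t) = e^(−0.116×1.350) = 0.8550; e^(−k_2 t) = e^(−0.590×1.350) = 0.4509.
D = 5.359 × (0.8550 − 0.4509) + 3.35 × 0.4509 = 2.166 + 1.511 = 3.677 mg/L.
DO = C_s − D = 10.6 − 3.677 = 6.923 mg/L.

DO ≈ 6.92 mg/L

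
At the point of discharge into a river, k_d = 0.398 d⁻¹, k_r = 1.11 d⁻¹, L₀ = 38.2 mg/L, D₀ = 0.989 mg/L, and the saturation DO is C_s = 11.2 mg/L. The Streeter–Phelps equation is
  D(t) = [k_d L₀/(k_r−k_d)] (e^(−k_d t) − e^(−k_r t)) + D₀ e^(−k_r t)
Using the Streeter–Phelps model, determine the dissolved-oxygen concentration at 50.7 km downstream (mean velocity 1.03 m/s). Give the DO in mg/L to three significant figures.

Travel time t = x/v = 50.7 km / (1.03 m/s) = 50700 m / 1.03 m/s = 49220 s = 0.5697 d.
k_d L₀/(k_r−k_d) = 0.398×38.2/(1.11−0.398) = 15.20/0.7120 = 21.35 mg/L.
e^(−k_d t) = e^(−0.398×0.5697) = 0.7971; e^(−k_r t) = e^(−1.11×0.5697) = 0.5313.
D = 21.35 × (0.7971 − 0.5313) + 0.989 × 0.5313 = 5.676 + 0.5255 = 6.201 mg/L.
DO = C_s − D = 11.2 − 6.201 = 4.999 mg/L.

DO ≈ 5.00 mg/L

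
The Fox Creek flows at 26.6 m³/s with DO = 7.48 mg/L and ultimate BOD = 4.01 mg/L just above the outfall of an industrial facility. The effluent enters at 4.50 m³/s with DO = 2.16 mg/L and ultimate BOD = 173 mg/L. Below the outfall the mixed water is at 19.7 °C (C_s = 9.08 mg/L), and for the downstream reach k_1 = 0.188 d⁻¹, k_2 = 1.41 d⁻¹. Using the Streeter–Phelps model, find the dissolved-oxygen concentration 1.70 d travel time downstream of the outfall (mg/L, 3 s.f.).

DO ≈ 6.08 mg/L

Mixed DO = (26.6×7.48 + 4.50×2.16)/(26.6+4.50) = 208.7/31.10 = 6.710 mg/L.
Mixed L₀ = (26.6×4.01 + 4.50×173)/(31.10) = 885.2/31.10 = 28.46 mg/L.
Initial deficit D₀ = C_s − DO₀ = 9.08 − 6.710 = 2.370 mg/L.
D(1.70) = [0.188×28.46/(1.41−0.188)](e^(−0.188×1.70) − e^(−1.41×1.70)) + 2.370 e^(−1.41×1.70)
= 4.379 × (0.7264 − 0.09099) + 2.370 × 0.09099 = 2.998 mg/L.
DO = 9.08 − 2.998 = 6.082 mg/L.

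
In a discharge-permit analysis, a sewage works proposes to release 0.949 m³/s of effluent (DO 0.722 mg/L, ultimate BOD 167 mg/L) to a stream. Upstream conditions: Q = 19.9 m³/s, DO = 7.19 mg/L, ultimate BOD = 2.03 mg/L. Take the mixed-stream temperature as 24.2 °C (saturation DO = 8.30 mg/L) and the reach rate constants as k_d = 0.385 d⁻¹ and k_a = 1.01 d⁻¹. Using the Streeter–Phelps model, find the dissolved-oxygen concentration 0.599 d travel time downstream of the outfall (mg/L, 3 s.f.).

DO ≈ 6.08 mg/L

Mixed DO = (19.9×7.19 + 0.949×0.722)/(19.9+0.949) = 143.8/20.85 = 6.896 mg/L.
Mixed L₀ = (19.9×2.03 + 0.949×167)/(20.85) = 198.9/20.85 = 9.539 mg/L.
Initial deficit D₀ = C_s − DO₀ = 8.30 − 6.896 = 1.404 mg/L.
D(0.599) = [0.385×9.539/(1.01−0.385)](e^(−0.385×0.599) − e^(−1.01×0.599)) + 1.404 e^(−1.01×0.599)
= 5.876 × (0.7940 − 0.5461) + 1.404 × 0.5461 = 2.224 mg/L.
DO = 8.30 − 2.224 = 6.076 mg/L.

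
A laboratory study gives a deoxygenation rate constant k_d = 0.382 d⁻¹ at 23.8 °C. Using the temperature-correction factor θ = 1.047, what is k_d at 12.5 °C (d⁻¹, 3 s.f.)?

k_d(T₂) = k_d(T₁) · θ^(T₂−T₁) = 0.382 × 1.047^(12.5−23.8)
= 0.382 × 1.047^-11.3 = 0.382 × 0.5951 = 0.2273 d⁻¹.

k_d ≈ 0.227 d⁻¹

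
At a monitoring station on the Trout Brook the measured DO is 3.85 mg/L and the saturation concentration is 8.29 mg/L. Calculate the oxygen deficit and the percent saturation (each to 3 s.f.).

D ≈ 4.44 mg/L; 46.4 % saturation

D = C_s − C = 8.29 − 3.85 = 4.44 mg/L.
% saturation = 3.85/8.29 × 100 = 46.4 %.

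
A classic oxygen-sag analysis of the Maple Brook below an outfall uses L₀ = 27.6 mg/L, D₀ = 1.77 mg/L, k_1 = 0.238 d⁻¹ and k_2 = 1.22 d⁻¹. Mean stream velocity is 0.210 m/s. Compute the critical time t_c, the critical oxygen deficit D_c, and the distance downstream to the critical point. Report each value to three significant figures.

t_c ≈ 1.35 d; D_c ≈ 3.90 mg/L; x_c ≈ 24.5 km

With k_2/k_1 = 5.126 and 1 − D₀(k_2−k_1)/(k_1 L₀) = 0.7354,
t_c = ln(5.126 × 0.7354) / (1.22 − 0.238) = ln(3.770) / 0.9820 = 1.327/0.9820 = 1.351 d.
L(t_c) = L₀ e^(−k_1 t_c) = 27.6 × 0.7250 = 20.01 mg/L, and at the critical point k_2 D_c = k_1 L, so D_c = (0.238/1.22) × 20.01 = 3.903 mg/L.
x_c = v t_c = 0.210 m/s × 1.351 d × 86400 s/d = 24520 m ≈ 24.5 km.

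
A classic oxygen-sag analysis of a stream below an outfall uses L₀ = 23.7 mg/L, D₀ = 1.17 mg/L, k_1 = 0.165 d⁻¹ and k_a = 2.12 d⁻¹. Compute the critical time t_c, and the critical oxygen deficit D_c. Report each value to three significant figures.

t_c ≈ 0.856 d; D_c ≈ 1.60 mg/L

At the critical point dD/dt = 0, so k_1 L₀ e^(−k_1 t) = k_a D. Substituting D(t) from the Streeter–Phelps equation and solving for t gives
t_c = ln[(k_a/k_1)(1 − D₀(k_a−k_1)/(k_1 L₀))] / (k_a−k_1).
Here k_a−k_1 = 1.955 d⁻¹ and 1 − D₀(k_a−k_1)/(k_1 L₀) = 1 − 1.17×1.955/(0.165×23.7) = 0.4151, so
t_c = ln(12.85 × 0.4151) / 1.955 = 1.674 / 1.955 = 0.8562 d.
L(t_c) = L₀ e^(−k_1 t_c) = 23.7 × 0.8682 = 20.58 mg/L, and at the critical point k_a D_c = k_1 L, so D_c = (0.165/2.12) × 20.58 = 1.602 mg/L.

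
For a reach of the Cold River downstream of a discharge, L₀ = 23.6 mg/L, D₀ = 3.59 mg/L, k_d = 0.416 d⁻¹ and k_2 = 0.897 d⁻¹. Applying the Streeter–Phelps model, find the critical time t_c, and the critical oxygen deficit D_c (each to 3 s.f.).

With k_2/k_d = 2.156 and 1 − D₀(k_2−k_d)/(k_d L₀) = 0.8241,
t_c = ln(2.156 × 0.8241) / (0.897 − 0.416) = ln(1.777) / 0.4810 = 0.5749/0.4810 = 1.195 d.
L(t_c) = L₀ e^(−k_d t_c) = 23.6 × 0.6082 = 14.35 mg/L, and at the critical point k_2 D_c = k_d L, so D_c = (0.416/0.897) × 14.35 = 6.657 mg/L.

t_c ≈ 1.20 d; D_c ≈ 6.66 mg/L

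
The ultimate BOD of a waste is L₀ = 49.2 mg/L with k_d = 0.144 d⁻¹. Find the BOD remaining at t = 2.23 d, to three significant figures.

L ≈ 35.7 mg/L

L_t = L₀ e^(−k_d t) = 49.2 × e^(−0.144×2.23) = 49.2 × 0.7253 = 35.69 mg/L.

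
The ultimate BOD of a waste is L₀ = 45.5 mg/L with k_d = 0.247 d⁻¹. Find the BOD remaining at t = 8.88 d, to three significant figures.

L ≈ 5.08 mg/L

L_t = L₀ e^(−k_d t) = 45.5 × e^(−0.247×8.88) = 45.5 × 0.1115 = 5.075 mg/L.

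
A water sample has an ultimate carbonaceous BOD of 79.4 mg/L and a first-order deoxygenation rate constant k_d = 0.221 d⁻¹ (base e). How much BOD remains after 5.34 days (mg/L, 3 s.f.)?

L ≈ 24.4 mg/L

L_t = L₀ e^(−k_d t) = 79.4 × e^(−0.221×5.34) = 79.4 × 0.3072 = 24.39 mg/L.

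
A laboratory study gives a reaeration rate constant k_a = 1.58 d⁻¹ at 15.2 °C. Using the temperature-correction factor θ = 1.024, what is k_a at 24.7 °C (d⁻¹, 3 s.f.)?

k_a(T₂) = k_a(T₁) · θ^(T₂−T₁) = 1.58 × 1.024^(24.7−15.2)
= 1.58 × 1.024^9.50 = 1.58 × 1.253 = 1.979 d⁻¹.

k_a ≈ 1.98 d⁻¹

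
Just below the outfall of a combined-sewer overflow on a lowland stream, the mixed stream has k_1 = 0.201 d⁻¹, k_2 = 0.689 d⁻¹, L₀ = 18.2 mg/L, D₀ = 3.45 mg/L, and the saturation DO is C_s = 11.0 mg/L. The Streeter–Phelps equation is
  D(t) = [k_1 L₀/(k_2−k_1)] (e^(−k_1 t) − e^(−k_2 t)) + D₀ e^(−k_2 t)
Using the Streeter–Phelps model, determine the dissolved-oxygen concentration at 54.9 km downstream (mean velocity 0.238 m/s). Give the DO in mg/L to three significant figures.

Travel time t = x/v = 54.9 km / (0.238 m/s) = 54900 m / 0.238 m/s = 230700 s = 2.670 d.
k_1 L₀/(k_2−k_1) = 0.201×18.2/(0.689−0.201) = 3.658/0.4880 = 7.496 mg/L.
e^(−k_1 t) = e^(−0.201×2.670) = 0.5847; e^(−k_2 t) = e^(−0.689×2.670) = 0.1589.
D = 7.496 × (0.5847 − 0.1589) + 3.45 × 0.1589 = 3.192 + 0.5482 = 3.740 mg/L.
DO = C_s − D = 11.0 − 3.740 = 7.260 mg/L.

DO ≈ 7.26 mg/L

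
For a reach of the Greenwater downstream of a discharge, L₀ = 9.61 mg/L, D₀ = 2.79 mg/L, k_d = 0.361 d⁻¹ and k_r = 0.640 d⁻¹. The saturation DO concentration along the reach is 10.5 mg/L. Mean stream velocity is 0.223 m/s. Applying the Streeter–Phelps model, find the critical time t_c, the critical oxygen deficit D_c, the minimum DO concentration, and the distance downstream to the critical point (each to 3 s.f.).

With k_r/k_d = 1.773 and 1 − D₀(k_r−k_d)/(k_d L₀) = 0.7756,
t_c = ln(1.773 × 0.7756) / (0.640 − 0.361) = ln(1.375) / 0.2790 = 0.3185/0.2790 = 1.142 d.
D_c = (k_d/k_r) L₀ e^(−k_d t_c) = (0.361/0.640) × 9.61 × e^(−0.361×1.142) = 0.5641 × 9.61 × 0.6623 = 3.590 mg/L.
Minimum DO = C_s − D_c = 10.5 − 3.590 = 6.910 mg/L.
x_c = v t_c = 0.223 m/s × 1.142 d × 86400 s/d = 22000 m ≈ 22.0 km.

t_c ≈ 1.14 d; D_c ≈ 3.59 mg/L; min DO ≈ 6.91 mg/L; x_c ≈ 22.0 km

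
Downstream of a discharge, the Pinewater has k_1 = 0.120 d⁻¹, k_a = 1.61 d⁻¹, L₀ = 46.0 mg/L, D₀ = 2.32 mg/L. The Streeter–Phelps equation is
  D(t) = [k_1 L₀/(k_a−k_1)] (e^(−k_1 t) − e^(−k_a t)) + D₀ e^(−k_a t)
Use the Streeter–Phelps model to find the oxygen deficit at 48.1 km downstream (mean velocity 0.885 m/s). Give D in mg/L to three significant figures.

D ≈ 2.93 mg/L

Travel time t = x/v = 48.1 km / (0.885 m/s) = 48100 m / 0.885 m/s = 54350 s = 0.6291 d.
k_1 L₀/(k_a−k_1) = 0.120×46.0/(1.61−0.120) = 5.520/1.490 = 3.705 mg/L.
e^(−k_1 t) = e^(−0.120×0.6291) = 0.9273; e^(−k_a t) = e^(−1.61×0.6291) = 0.3632.
D = 3.705 × (0.9273 − 0.3632) + 2.32 × 0.3632 = 2.090 + 0.8426 = 2.932 mg/L.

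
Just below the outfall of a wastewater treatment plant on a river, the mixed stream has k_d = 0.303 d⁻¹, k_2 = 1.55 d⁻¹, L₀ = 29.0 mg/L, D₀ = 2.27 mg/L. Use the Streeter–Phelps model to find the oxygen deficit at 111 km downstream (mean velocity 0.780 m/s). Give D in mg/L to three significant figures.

Travel time t = x/v = 111 km / (0.780 m/s) = 111000 m / 0.780 m/s = 142300 s = 1.647 d.
k_d L₀/(k_2−k_d) = 0.303×29.0/(1.55−0.303) = 8.787/1.247 = 7.047 mg/L.
e^(−k_d t) = e^(−0.303×1.647) = 0.6071; e^(−k_2 t) = e^(−1.55×1.647) = 0.07785.
D = 7.047 × (0.6071 − 0.07785) + 2.27 × 0.07785 = 3.729 + 0.1767 = 3.906 mg/L.

D ≈ 3.91 mg/L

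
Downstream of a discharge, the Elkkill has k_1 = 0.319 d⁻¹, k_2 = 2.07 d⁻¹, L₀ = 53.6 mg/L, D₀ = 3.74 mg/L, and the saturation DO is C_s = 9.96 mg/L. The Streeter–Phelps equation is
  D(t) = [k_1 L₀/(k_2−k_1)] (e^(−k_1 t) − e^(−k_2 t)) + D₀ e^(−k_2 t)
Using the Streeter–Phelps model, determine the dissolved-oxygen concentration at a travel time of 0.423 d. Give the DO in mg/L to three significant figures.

k_1 L₀/(k_2−k_1) = 0.319×53.6/(2.07−0.319) = 17.10/1.751 = 9.765 mg/L.
e^(−k_1 t) = e^(−0.319×0.4230) = 0.8738; e^(−k_2 t) = e^(−2.07×0.4230) = 0.4166.
D = 9.765 × (0.8738 − 0.4166) + 3.74 × 0.4166 = 4.464 + 1.558 = 6.022 mg/L.
DO = C_s − D = 9.96 − 6.022 = 3.938 mg/L.

DO ≈ 3.94 mg/L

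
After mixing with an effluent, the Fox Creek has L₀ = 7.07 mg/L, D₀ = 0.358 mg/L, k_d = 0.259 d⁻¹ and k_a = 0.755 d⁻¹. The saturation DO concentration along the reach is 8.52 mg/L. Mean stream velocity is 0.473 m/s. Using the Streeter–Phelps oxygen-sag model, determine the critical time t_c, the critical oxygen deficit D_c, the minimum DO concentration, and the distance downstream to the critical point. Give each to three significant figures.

With k_a/k_d = 2.915 and 1 − D₀(k_a−k_d)/(k_d L₀) = 0.9030,
t_c = ln(2.915 × 0.9030) / (0.755 − 0.259) = ln(2.632) / 0.4960 = 0.9679/0.4960 = 1.951 d.
L(t_c) = L₀ e^(−k_d t_c) = 7.07 × 0.6033 = 4.265 mg/L, and at the critical point k_a D_c = k_d L, so D_c = (0.259/0.755) × 4.265 = 1.463 mg/L.
Minimum DO = C_s − D_c = 8.52 − 1.463 = 7.057 mg/L.
x_c = v t_c = 0.473 m/s × 1.951 d × 86400 s/d = 79750 m ≈ 79.7 km.

t_c ≈ 1.95 d; D_c ≈ 1.46 mg/L; min DO ≈ 7.06 mg/L; x_c ≈ 79.7 km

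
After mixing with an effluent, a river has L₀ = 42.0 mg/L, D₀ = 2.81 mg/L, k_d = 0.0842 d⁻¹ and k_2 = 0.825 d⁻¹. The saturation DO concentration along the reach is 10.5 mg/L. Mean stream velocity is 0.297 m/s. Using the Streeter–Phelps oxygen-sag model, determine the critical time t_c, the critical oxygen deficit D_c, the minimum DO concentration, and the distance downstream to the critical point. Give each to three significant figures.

t_c = [1/(k_2−k_d)] ln[(k_2/k_d)(1 − D₀(k_2−k_d)/(k_d L₀))]
= [1/(0.825−0.0842)] ln[(0.825/0.0842)(1 − 2.81×0.7408/(0.0842×42.0))]
= (1/0.7408) ln[9.798 × 0.4114] = 1.350 × ln(4.031) = 1.350 × 1.394 = 1.882 d.
L(t_c) = L₀ e^(−k_d t_c) = 42.0 × 0.8535 = 35.85 mg/L, and at the critical point k_2 D_c = k_d L, so D_c = (0.0842/0.825) × 35.85 = 3.658 mg/L.
Minimum DO = C_s − D_c = 10.5 − 3.658 = 6.842 mg/L.
x_c = v t_c = 0.297 m/s × 1.882 d × 86400 s/d = 48280 m ≈ 48.3 km.

t_c ≈ 1.88 d; D_c ≈ 3.66 mg/L; min DO ≈ 6.84 mg/L; x_c ≈ 48.3 km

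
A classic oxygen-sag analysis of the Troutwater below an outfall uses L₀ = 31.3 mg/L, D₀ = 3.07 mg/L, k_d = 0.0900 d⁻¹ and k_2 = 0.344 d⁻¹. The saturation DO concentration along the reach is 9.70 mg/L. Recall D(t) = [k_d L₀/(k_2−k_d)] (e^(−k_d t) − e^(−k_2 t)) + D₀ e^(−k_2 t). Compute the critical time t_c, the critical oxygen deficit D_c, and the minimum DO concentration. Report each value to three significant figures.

At the critical point dD/dt = 0, so k_d L₀ e^(−k_d t) = k_2 D. Substituting D(t) from the Streeter–Phelps equation and solving for t gives
t_c = ln[(k_2/k_d)(1 − D₀(k_2−k_d)/(k_d L₀))] / (k_2−k_d).
Here k_2−k_d = 0.2540 d⁻¹ and 1 − D₀(k_2−k_d)/(k_d L₀) = 1 − 3.07×0.2540/(0.0900×31.3) = 0.7232, so
t_c = ln(3.822 × 0.7232) / 0.2540 = 1.017 / 0.2540 = 4.003 d.
D_c = (k_d/k_2) L₀ e^(−k_d t_c) = (0.0900/0.344) × 31.3 × e^(−0.0900×4.003) = 0.2616 × 31.3 × 0.6975 = 5.712 mg/L.
Minimum DO = C_s − D_c = 9.70 − 5.712 = 3.988 mg/L.

t_c ≈ 4.00 d; D_c ≈ 5.71 mg/L; min DO ≈ 3.99 mg/L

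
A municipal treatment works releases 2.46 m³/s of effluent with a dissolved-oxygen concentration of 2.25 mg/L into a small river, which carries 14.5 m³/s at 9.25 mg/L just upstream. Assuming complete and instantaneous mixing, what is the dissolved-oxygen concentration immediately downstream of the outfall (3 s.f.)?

Flow-weighted mixing: C = (Q_r C_r + Q_w C_w)/(Q_r + Q_w)
= (14.5×9.25 + 2.46×2.25)/(14.5 + 2.46) = 139.7/16.96 = 8.235 mg/L.

8.23 mg/L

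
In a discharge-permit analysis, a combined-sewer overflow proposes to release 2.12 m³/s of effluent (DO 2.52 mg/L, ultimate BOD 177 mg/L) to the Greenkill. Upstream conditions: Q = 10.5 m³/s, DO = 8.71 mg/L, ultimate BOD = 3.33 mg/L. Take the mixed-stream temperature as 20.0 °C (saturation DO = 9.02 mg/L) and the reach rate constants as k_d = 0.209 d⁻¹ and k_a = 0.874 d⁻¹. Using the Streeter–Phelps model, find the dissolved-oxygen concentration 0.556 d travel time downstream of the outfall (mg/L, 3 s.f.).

Mixed DO = (10.5×8.71 + 2.12×2.52)/(10.5+2.12) = 96.80/12.62 = 7.670 mg/L.
Mixed L₀ = (10.5×3.33 + 2.12×177)/(12.62) = 410.2/12.62 = 32.50 mg/L.
Initial deficit D₀ = C_s − DO₀ = 9.02 − 7.670 = 1.350 mg/L.
D(0.556) = [0.209×32.50/(0.874−0.209)](e^(−0.209×0.556) − e^(−0.874×0.556)) + 1.350 e^(−0.874×0.556)
= 10.22 × (0.8903 − 0.6151) + 1.350 × 0.6151 = 3.641 mg/L.
DO = 9.02 − 3.641 = 5.379 mg/L.

DO ≈ 5.38 mg/L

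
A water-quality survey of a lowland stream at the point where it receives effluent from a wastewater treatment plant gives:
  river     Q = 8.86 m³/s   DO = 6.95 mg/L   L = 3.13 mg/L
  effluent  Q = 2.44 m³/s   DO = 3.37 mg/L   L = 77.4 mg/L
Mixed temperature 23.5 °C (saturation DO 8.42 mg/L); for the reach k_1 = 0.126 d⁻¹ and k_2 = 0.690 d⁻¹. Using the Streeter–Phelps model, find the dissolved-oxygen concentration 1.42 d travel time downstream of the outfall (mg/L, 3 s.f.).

DO ≈ 5.60 mg/L

Mixed DO = (8.86×6.95 + 2.44×3.37)/(8.86+2.44) = 69.80/11.30 = 6.177 mg/L.
Mixed L₀ = (8.86×3.13 + 2.44×77.4)/(11.30) = 216.6/11.30 = 19.17 mg/L.
Initial deficit D₀ = C_s − DO₀ = 8.42 − 6.177 = 2.243 mg/L.
D(1.42) = [0.126×19.17/(0.690−0.126)](e^(−0.126×1.42) − e^(−0.690×1.42)) + 2.243 e^(−0.690×1.42)
= 4.282 × (0.8362 − 0.3754) + 2.243 × 0.3754 = 2.815 mg/L.
DO = 8.42 − 2.815 = 5.605 mg/L.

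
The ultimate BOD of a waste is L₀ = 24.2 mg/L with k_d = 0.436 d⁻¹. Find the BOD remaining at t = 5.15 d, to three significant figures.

L_t = L₀ e^(−k_d t) = 24.2 × e^(−0.436×5.15) = 24.2 × 0.1059 = 2.562 mg/L.

L ≈ 2.56 mg/L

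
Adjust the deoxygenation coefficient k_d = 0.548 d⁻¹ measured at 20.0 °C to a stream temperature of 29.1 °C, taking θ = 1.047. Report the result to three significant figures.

k_d(T₂) = k_d(T₁) · θ^(T₂−T₁) = 0.548 × 1.047^(29.1−20.0)
= 0.548 × 1.047^9.10 = 0.548 × 1.519 = 0.8323 d⁻¹.

k_d ≈ 0.832 d⁻¹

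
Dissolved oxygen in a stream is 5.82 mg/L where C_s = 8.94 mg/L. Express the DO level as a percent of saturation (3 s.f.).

65.1 % saturation

% saturation = C/C_s × 100 = 5.82/8.94 × 100 = 65.1 %.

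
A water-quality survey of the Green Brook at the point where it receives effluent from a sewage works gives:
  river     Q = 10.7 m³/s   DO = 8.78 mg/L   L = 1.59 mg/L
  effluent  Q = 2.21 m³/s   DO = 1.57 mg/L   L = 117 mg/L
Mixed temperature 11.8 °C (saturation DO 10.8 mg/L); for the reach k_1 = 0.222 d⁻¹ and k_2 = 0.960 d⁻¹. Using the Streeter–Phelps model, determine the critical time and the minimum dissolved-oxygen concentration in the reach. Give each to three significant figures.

t_c ≈ 1.03 d; minimum DO ≈ 6.87 mg/L

Mixed DO = (10.7×8.78 + 2.21×1.57)/(10.7+2.21) = 97.42/12.91 = 7.546 mg/L.
Mixed L₀ = (10.7×1.59 + 2.21×117)/(12.91) = 275.6/12.91 = 21.35 mg/L.
Initial deficit D₀ = C_s − DO₀ = 10.8 − 7.546 = 3.254 mg/L.
t_c = (1/0.7380) ln[(0.960/0.222)(1 − 3.254×0.7380/(0.222×21.35))] = 1.355 × ln(2.133) = 1.026 d.
D_c = (0.222/0.960) × 21.35 × e^(−0.222×1.026) = 0.2313 × 21.35 × 0.7962 = 3.931 mg/L.
Minimum DO = 10.8 − 3.931 = 6.869 mg/L.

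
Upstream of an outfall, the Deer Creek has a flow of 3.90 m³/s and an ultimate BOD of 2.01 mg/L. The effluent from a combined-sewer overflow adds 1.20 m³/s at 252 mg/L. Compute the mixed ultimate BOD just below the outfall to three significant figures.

60.8 mg/L

Flow-weighted mixing: C = (Q_r C_r + Q_w C_w)/(Q_r + Q_w)
= (3.90×2.01 + 1.20×252)/(3.90 + 1.20) = 310.2/5.100 = 60.83 mg/L.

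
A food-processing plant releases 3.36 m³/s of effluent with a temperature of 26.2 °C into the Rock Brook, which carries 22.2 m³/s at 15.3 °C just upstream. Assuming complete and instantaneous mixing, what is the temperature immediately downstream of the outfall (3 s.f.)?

16.7 °C

Flow-weighted mixing: C = (Q_r C_r + Q_w C_w)/(Q_r + Q_w)
= (22.2×15.3 + 3.36×26.2)/(22.2 + 3.36) = 427.7/25.56 = 16.73 °C.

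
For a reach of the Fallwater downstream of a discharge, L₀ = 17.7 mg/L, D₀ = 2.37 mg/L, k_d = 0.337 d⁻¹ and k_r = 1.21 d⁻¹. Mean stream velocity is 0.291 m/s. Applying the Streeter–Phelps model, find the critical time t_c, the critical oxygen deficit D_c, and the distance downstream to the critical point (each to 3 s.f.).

t_c ≈ 0.976 d; D_c ≈ 3.55 mg/L; x_c ≈ 24.5 km

With k_r/k_d = 3.591 and 1 − D₀(k_r−k_d)/(k_d L₀) = 0.6531,
t_c = ln(3.591 × 0.6531) / (1.21 − 0.337) = ln(2.345) / 0.8730 = 0.8523/0.8730 = 0.9763 d.
D_c = (k_d/k_r) L₀ e^(−k_d t_c) = (0.337/1.21) × 17.7 × e^(−0.337×0.9763) = 0.2785 × 17.7 × 0.7196 = 3.548 mg/L.
x_c = v t_c = 0.291 m/s × 0.9763 d × 86400 s/d = 24550 m ≈ 24.5 km.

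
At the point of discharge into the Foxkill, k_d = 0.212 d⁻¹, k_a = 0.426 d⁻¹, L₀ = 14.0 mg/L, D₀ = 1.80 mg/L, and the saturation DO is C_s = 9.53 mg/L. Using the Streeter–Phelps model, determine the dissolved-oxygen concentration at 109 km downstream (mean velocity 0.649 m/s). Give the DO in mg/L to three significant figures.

Travel time t = x/v = 109 km / (0.649 m/s) = 109000 m / 0.649 m/s = 168000 s = 1.944 d.
k_d L₀/(k_a−k_d) = 0.212×14.0/(0.426−0.212) = 2.968/0.2140 = 13.87 mg/L.
e^(−k_d t) = e^(−0.212×1.944) = 0.6623; e^(−k_a t) = e^(−0.426×1.944) = 0.4369.
D = 13.87 × (0.6623 − 0.4369) + 1.80 × 0.4369 = 3.126 + 0.7864 = 3.912 mg/L.
DO = C_s − D = 9.53 − 3.912 = 5.618 mg/L.

DO ≈ 5.62 mg/L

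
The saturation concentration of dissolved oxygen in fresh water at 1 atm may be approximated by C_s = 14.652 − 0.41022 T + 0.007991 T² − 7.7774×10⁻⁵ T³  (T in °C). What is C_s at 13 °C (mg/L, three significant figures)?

C_s = 14.652 − 0.41022×13 + 0.007991×13² − 7.7774×10⁻⁵×13³ = 10.50 mg/L.

C_s ≈ 10.5 mg/L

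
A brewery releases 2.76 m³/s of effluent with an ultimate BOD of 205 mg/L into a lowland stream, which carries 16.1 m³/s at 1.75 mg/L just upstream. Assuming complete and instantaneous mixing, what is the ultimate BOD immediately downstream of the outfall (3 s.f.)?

31.5 mg/L

Flow-weighted mixing: C = (Q_r C_r + Q_w C_w)/(Q_r + Q_w)
= (16.1×1.75 + 2.76×205)/(16.1 + 2.76) = 594.0/18.86 = 31.49 mg/L.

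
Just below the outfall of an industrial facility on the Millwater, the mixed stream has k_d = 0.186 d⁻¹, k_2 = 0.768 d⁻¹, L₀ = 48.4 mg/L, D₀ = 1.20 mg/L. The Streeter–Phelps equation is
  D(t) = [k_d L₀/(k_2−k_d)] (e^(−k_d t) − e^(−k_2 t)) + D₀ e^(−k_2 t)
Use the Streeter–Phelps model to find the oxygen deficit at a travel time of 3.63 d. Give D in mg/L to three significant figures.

k_d L₀/(k_2−k_d) = 0.186×48.4/(0.768−0.186) = 9.002/0.5820 = 15.47 mg/L.
e^(−k_d t) = e^(−0.186×3.630) = 0.5091; e^(−k_2 t) = e^(−0.768×3.630) = 0.06155.
D = 15.47 × (0.5091 − 0.06155) + 1.20 × 0.06155 = 6.922 + 0.07386 = 6.996 mg/L.

D ≈ 7.00 mg/L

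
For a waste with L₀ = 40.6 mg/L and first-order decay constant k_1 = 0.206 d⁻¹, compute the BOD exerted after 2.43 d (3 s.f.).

y ≈ 16.0 mg/L

y_t = L₀(1 − e^(−k_1 t)) = 40.6 × (1 − e^(−0.206×2.43))
= 40.6 × (1 − 0.6062) = 40.6 × 0.3938 = 15.99 mg/L.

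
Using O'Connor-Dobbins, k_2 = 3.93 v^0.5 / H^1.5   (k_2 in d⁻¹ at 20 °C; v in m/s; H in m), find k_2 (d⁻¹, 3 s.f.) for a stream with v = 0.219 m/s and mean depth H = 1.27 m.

k_2 ≈ 1.29 d⁻¹

k_2 = 3.93 × 0.219^0.5 / 1.27^1.5 = 3.93 × 0.4680 / 1.431 = 1.285 d⁻¹.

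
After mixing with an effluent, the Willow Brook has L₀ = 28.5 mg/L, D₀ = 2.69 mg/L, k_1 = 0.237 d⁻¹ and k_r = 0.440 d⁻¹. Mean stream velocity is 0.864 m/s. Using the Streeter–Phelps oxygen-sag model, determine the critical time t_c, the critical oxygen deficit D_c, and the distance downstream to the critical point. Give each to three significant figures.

With k_r/k_1 = 1.857 and 1 − D₀(k_r−k_1)/(k_1 L₀) = 0.9192,
t_c = ln(1.857 × 0.9192) / (0.440 − 0.237) = ln(1.706) / 0.2030 = 0.5344/0.2030 = 2.633 d.
L(t_c) = L₀ e^(−k_1 t_c) = 28.5 × 0.5358 = 15.27 mg/L, and at the critical point k_r D_c = k_1 L, so D_c = (0.237/0.440) × 15.27 = 8.226 mg/L.
x_c = v t_c = 0.864 m/s × 2.633 d × 86400 s/d = 196500 m ≈ 197 km.

t_c ≈ 2.63 d; D_c ≈ 8.23 mg/L; x_c ≈ 197 km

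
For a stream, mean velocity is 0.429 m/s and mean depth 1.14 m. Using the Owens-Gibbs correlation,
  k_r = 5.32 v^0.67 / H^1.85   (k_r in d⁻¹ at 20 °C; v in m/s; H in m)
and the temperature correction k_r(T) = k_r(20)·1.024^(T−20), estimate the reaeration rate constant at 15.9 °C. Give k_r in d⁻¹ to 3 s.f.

k_r ≈ 2.15 d⁻¹

k_r(20) = 5.32 × 0.429^0.67 / 1.14^1.85 = 5.32 × 0.5672 / 1.274 = 2.368 d⁻¹.
k_r(15.9) = 2.368 × 1.024^(15.9−20) = 2.368 × 0.9073 = 2.149 d⁻¹.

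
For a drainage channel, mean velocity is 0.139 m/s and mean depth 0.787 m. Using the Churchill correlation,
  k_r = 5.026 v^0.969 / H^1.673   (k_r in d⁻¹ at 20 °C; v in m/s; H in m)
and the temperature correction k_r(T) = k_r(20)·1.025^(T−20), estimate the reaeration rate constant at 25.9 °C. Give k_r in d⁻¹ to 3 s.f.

k_r(20) = 5.026 × 0.139^0.969 / 0.787^1.673 = 5.026 × 0.1478 / 0.6698 = 1.109 d⁻¹.
k_r(25.9) = 1.109 × 1.025^(25.9−20) = 1.109 × 1.157 = 1.283 d⁻¹.

k_r ≈ 1.28 d⁻¹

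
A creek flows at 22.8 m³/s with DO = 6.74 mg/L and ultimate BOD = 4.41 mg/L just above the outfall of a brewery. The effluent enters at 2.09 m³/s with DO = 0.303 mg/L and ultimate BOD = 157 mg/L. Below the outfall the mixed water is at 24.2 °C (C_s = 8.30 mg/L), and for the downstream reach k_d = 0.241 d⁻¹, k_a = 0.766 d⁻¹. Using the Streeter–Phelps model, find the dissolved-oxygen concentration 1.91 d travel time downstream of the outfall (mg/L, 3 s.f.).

Mixed DO = (22.8×6.74 + 2.09×0.303)/(22.8+2.09) = 154.3/24.89 = 6.199 mg/L.
Mixed L₀ = (22.8×4.41 + 2.09×157)/(24.89) = 428.7/24.89 = 17.22 mg/L.
Initial deficit D₀ = C_s − DO₀ = 8.30 − 6.199 = 2.101 mg/L.
D(1.91) = [0.241×17.22/(0.766−0.241)](e^(−0.241×1.91) − e^(−0.766×1.91)) + 2.101 e^(−0.766×1.91)
= 7.906 × (0.6311 − 0.2315) + 2.101 × 0.2315 = 3.645 mg/L.
DO = 8.30 − 3.645 = 4.655 mg/L.

DO ≈ 4.65 mg/L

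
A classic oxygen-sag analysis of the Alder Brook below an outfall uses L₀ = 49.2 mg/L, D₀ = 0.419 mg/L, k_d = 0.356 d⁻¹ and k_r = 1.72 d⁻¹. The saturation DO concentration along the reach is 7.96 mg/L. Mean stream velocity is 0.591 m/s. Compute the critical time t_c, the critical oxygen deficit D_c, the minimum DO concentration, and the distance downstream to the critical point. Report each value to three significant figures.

At the critical point dD/dt = 0, so k_d L₀ e^(−k_d t) = k_r D. Substituting D(t) from the Streeter–Phelps equation and solving for t gives
t_c = ln[(k_r/k_d)(1 − D₀(k_r−k_d)/(k_d L₀))] / (k_r−k_d).
Here k_r−k_d = 1.364 d⁻¹ and 1 − D₀(k_r−k_d)/(k_d L₀) = 1 − 0.419×1.364/(0.356×49.2) = 0.9674, so
t_c = ln(4.831 × 0.9674) / 1.364 = 1.542 / 1.364 = 1.130 d.
D_c = (k_d/k_r) L₀ e^(−k_d t_c) = (0.356/1.72) × 49.2 × e^(−0.356×1.130) = 0.2070 × 49.2 × 0.6687 = 6.809 mg/L.
Minimum DO = C_s − D_c = 7.96 − 6.809 = 1.151 mg/L.
x_c = v t_c = 0.591 m/s × 1.130 d × 86400 s/d = 57730 m ≈ 57.7 km.

t_c ≈ 1.13 d; D_c ≈ 6.81 mg/L; min DO ≈ 1.15 mg/L; x_c ≈ 57.7 km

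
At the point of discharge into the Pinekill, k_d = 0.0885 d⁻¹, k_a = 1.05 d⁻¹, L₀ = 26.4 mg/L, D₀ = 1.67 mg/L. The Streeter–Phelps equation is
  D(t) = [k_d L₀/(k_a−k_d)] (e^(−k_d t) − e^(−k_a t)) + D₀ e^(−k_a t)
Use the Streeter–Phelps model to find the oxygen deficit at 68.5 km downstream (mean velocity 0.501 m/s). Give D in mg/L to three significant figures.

Travel time t = x/v = 68.5 km / (0.501 m/s) = 68500 m / 0.501 m/s = 136700 s = 1.582 d.
k_d L₀/(k_a−k_d) = 0.0885×26.4/(1.05−0.0885) = 2.336/0.9615 = 2.430 mg/L.
e^(−k_d t) = e^(−0.0885×1.582) = 0.8693; e^(−k_a t) = e^(−1.05×1.582) = 0.1898.
D = 2.430 × (0.8693 − 0.1898) + 1.67 × 0.1898 = 1.651 + 0.3170 = 1.968 mg/L.

D ≈ 1.97 mg/L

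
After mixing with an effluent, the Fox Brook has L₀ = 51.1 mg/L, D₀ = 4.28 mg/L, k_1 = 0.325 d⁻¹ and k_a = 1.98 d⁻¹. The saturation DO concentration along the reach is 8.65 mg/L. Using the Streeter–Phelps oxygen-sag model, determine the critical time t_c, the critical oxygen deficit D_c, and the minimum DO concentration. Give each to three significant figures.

t_c ≈ 0.756 d; D_c ≈ 6.56 mg/L; min DO ≈ 2.09 mg/L

With k_a/k_1 = 6.092 and 1 − D₀(k_a−k_1)/(k_1 L₀) = 0.5735,
t_c = ln(6.092 × 0.5735) / (1.98 − 0.325) = ln(3.494) / 1.655 = 1.251/1.655 = 0.7559 d.
L(t_c) = L₀ e^(−k_1 t_c) = 51.1 × 0.7822 = 39.97 mg/L, and at the critical point k_a D_c = k_1 L, so D_c = (0.325/1.98) × 39.97 = 6.561 mg/L.
Minimum DO = C_s − D_c = 8.65 − 6.561 = 2.089 mg/L.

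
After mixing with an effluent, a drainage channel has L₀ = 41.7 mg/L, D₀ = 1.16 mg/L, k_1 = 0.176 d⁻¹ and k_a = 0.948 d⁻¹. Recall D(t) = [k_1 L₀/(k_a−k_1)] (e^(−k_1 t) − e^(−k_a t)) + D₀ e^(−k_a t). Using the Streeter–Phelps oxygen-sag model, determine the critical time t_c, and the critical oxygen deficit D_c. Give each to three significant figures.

t_c ≈ 2.01 d; D_c ≈ 5.43 mg/L

With k_a/k_1 = 5.386 and 1 − D₀(k_a−k_1)/(k_1 L₀) = 0.8780,
t_c = ln(5.386 × 0.8780) / (0.948 − 0.176) = ln(4.729) / 0.7720 = 1.554/0.7720 = 2.013 d.
D_c = (k_1/k_a) L₀ e^(−k_1 t_c) = (0.176/0.948) × 41.7 × e^(−0.176×2.013) = 0.1857 × 41.7 × 0.7017 = 5.433 mg/L.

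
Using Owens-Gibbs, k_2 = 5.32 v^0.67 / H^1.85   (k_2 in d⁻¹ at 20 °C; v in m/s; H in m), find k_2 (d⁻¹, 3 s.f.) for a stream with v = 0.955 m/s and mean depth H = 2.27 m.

k_2 ≈ 1.13 d⁻¹

k_2 = 5.32 × 0.955^0.67 / 2.27^1.85 = 5.32 × 0.9696 / 4.557 = 1.132 d⁻¹.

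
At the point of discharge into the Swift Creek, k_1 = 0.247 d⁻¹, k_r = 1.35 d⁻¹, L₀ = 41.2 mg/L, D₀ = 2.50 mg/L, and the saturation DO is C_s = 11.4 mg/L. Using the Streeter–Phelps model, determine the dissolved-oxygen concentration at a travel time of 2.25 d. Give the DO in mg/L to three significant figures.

k_1 L₀/(k_r−k_1) = 0.247×41.2/(1.35−0.247) = 10.18/1.103 = 9.226 mg/L.
e^(−k_1 t) = e^(−0.247×2.250) = 0.5736; e^(−k_r t) = e^(−1.35×2.250) = 0.04795.
D = 9.226 × (0.5736 − 0.04795) + 2.50 × 0.04795 = 4.850 + 0.1199 = 4.970 mg/L.
DO = C_s − D = 11.4 − 4.970 = 6.430 mg/L.

DO ≈ 6.43 mg/L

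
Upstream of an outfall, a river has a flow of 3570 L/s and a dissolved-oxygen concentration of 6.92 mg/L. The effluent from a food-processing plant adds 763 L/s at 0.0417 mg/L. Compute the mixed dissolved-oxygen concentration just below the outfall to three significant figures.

Flow-weighted mixing: C = (Q_r C_r + Q_w C_w)/(Q_r + Q_w)
= (3570×6.92 + 763×0.0417)/(3570 + 763) = 24740/4333 = 5.709 mg/L.

5.71 mg/L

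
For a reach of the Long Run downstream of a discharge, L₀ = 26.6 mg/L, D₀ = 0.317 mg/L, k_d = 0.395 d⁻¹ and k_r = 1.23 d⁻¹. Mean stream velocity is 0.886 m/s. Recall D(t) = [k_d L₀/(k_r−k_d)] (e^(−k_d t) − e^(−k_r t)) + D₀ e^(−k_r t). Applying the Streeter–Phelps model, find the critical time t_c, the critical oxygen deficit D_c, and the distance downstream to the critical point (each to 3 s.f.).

At the critical point dD/dt = 0, so k_d L₀ e^(−k_d t) = k_r D. Substituting D(t) from the Streeter–Phelps equation and solving for t gives
t_c = ln[(k_r/k_d)(1 − D₀(k_r−k_d)/(k_d L₀))] / (k_r−k_d).
Here k_r−k_d = 0.8350 d⁻¹ and 1 − D₀(k_r−k_d)/(k_d L₀) = 1 − 0.317×0.8350/(0.395×26.6) = 0.9748, so
t_c = ln(3.114 × 0.9748) / 0.8350 = 1.110 / 0.8350 = 1.330 d.
L(t_c) = L₀ e^(−k_d t_c) = 26.6 × 0.5914 = 15.73 mg/L, and at the critical point k_r D_c = k_d L, so D_c = (0.395/1.23) × 15.73 = 5.052 mg/L.
x_c = v t_c = 0.886 m/s × 1.330 d × 86400 s/d = 101800 m ≈ 102 km.

t_c ≈ 1.33 d; D_c ≈ 5.05 mg/L; x_c ≈ 102 km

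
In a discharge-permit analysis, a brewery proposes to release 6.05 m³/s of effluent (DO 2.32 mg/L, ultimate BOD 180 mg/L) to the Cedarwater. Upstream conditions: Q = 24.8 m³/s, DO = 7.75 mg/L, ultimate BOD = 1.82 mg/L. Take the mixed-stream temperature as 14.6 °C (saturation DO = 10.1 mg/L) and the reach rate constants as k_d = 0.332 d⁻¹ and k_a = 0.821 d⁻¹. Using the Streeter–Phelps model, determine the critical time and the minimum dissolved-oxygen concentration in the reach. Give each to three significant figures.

t_c ≈ 1.55 d; minimum DO ≈ 1.22 mg/L

Mixed DO = (24.8×7.75 + 6.05×2.32)/(24.8+6.05) = 206.2/30.85 = 6.685 mg/L.
Mixed L₀ = (24.8×1.82 + 6.05×180)/(30.85) = 1134/30.85 = 36.76 mg/L.
Initial deficit D₀ = C_s − DO₀ = 10.1 − 6.685 = 3.415 mg/L.
t_c = (1/0.4890) ln[(0.821/0.332)(1 − 3.415×0.4890/(0.332×36.76))] = 2.045 × ln(2.135) = 1.551 d.
D_c = (0.332/0.821) × 36.76 × e^(−0.332×1.551) = 0.4044 × 36.76 × 0.5976 = 8.884 mg/L.
Minimum DO = 10.1 − 8.884 = 1.216 mg/L.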